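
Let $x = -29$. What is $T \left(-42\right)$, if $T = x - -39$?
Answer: $-420$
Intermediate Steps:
$T = 10$ ($T = -29 - -39 = -29 + 39 = 10$)
$T \left(-42\right) = 10 \left(-42\right) = -420$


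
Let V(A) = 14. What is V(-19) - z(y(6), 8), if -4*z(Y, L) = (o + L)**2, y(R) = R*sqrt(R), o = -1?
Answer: 105/4 ≈ 26.250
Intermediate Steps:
y(R) = R**(3/2)
z(Y, L) = -(-1 + L)**2/4
V(-19) - z(y(6), 8) = 14 - (-1)*(-1 + 8)**2/4 = 14 - (-1)*7**2/4 = 14 - (-1)*49/4 = 14 - 1*(-49/4) = 14 + 49/4 = 105/4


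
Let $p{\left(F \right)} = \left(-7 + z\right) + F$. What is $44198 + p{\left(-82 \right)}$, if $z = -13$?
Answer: $44096$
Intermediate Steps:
$p{\left(F \right)} = -20 + F$ ($p{\left(F \right)} = \left(-7 - 13\right) + F = -20 + F$)
$44198 + p{\left(-82 \right)} = 44198 - 102 = 44096$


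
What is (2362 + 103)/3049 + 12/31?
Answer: 113003/94519 ≈ 1.1956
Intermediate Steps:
(2362 + 103)/3049 + 12/31 = 2465*(1/3049) + 12*(1/31) = 2465/3049 + 12/31 = 113003/94519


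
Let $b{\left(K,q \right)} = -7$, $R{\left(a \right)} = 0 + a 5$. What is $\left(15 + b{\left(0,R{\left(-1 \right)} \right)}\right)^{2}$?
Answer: $64$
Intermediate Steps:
$R{\left(a \right)} = 5 a$ ($R{\left(a \right)} = 0 + 5 a = 5 a$)
$\left(15 + b{\left(0,R{\left(-1 \right)} \right)}\right)^{2} = \left(15 - 7\right)^{2} = 8^{2} = 64$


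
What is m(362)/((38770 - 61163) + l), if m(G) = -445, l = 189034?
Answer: -445/166641 ≈ -0.0026704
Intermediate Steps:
m(362)/((38770 - 61163) + l) = -445/((38770 - 61163) + 189034) = -445/(-22393 + 189034) = -445/166641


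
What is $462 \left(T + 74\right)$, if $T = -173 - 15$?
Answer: $-52668$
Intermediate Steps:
$T = -188$ ($T = -173 - 15 = -188$)
$462 \left(T + 74\right) = 462 \left(-188 + 74\right) = 462 \left(-114\right) = -52668$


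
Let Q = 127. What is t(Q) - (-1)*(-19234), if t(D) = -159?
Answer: -19393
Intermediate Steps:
t(Q) - (-1)*(-19234) = -159 - (-1)*(-19234) = -159 - 1*19234 = -159 - 19234 = -19393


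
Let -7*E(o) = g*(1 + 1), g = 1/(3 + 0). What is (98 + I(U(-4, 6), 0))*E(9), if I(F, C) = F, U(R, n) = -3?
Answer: -190/21 ≈ -9.0476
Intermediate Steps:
g = ⅓ (g = 1/3 = ⅓ ≈ 0.33333)
E(o) = -2/21 (E(o) = -(1 + 1)/21 = -2/21)
(98 + I(U(-4, 6), 0))*E(9) = (98 - 3)*(-2/21) = 95*(-2/21) = -190/21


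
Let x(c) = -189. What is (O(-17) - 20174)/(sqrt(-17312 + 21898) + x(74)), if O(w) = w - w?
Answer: 3812886/31135 + 20174*sqrt(4586)/31135 ≈ 166.34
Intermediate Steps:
O(w) = 0
(O(-17) - 20174)/(sqrt(-17312 + 21898) + x(74)) = (0 - 20174)/(sqrt(-17312 + 21898) - 189) = -20174/(sqrt(4586) - 189) = -20174/(-189 + sqrt(4586))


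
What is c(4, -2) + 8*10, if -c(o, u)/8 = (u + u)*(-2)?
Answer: 16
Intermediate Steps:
c(o, u) = 32*u (c(o, u) = -8*(u + u)*(-2) = -8*2*u*(-2) = -(-32)*u = 32*u)
c(4, -2) + 8*10 = 32*(-2) + 8*10 = -64 + 80 = 16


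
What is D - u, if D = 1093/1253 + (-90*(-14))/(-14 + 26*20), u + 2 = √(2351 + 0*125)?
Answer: 1699937/317009 - √2351 ≈ -43.125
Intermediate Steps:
u = -2 + √2351 (u = -2 + √(2351 + 0*125) = -2 + √(2351 + 0) = -2 + √2351 ≈ 46.487)
D = 1065919/317009 (D = 1093*(1/1253) + 1260/(-14 + 520) = 1093/1253 + 1260/506 = 1093/1253 + 1260*(1/506) = 1093/1253 + 630/253 = 1065919/317009 ≈ 3.3624)
D - u = 1065919/317009 - (-2 + √2351) = 1065919/317009 + (2 - √2351) = 1699937/317009 - √2351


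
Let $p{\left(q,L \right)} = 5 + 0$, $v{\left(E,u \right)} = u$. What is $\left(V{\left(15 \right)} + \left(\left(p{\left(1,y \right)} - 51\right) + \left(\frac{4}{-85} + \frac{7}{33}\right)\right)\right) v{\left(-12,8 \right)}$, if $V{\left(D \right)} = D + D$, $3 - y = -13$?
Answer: $- \frac{355336}{2805} \approx -126.68$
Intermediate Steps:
$y = 16$ ($y = 3 - -13 = 3 + 13 = 16$)
$p{\left(q,L \right)} = 5$
$V{\left(D \right)} = 2 D$
$\left(V{\left(15 \right)} + \left(\left(p{\left(1,y \right)} - 51\right) + \left(\frac{4}{-85} + \frac{7}{33}\right)\right)\right) v{\left(-12,8 \right)} = \left(2 \cdot 15 + \left(\left(5 - 51\right) + \left(\frac{4}{-85} + \frac{7}{33}\right)\right)\right) 8 = \left(30 + \left(-46 + \left(4 \left(- \frac{1}{85}\right) + 7 \cdot \frac{1}{33}\right)\right)\right) 8 = \left(30 + \left(-46 + \left(- \frac{4}{85} + \frac{7}{33}\right)\right)\right) 8 = \left(30 + \left(-46 + \frac{463}{2805}\right)\right) 8 = \left(30 - \frac{128567}{2805}\right) 8 = \left(- \frac{44417}{2805}\right) 8 = - \frac{355336}{2805}$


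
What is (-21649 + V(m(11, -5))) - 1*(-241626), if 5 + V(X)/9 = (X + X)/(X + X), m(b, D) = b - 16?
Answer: 219941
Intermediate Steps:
m(b, D) = -16 + b
V(X) = -36 (V(X) = -45 + 9*((X + X)/(X + X)) = -45 + 9*((2*X)/((2*X))) = -45 + 9*((2*X)*(1/(2*X))) = -45 + 9*1 = -45 + 9 = -36)
(-21649 + V(m(11, -5))) - 1*(-241626) = (-21649 - 36) - 1*(-241626) = -21685 + 241626 = 219941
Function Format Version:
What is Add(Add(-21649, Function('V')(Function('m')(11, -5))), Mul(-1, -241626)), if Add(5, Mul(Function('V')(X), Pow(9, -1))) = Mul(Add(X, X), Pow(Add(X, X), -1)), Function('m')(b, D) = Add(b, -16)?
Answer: 219941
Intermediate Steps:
Function('m')(b, D) = Add(-16, b)
Function('V')(X) = -36 (Function('V')(X) = Add(-45, Mul(9, Mul(Add(X, X), Pow(Add(X, X), -1)))) = Add(-45, Mul(9, Mul(Mul(2, X), Pow(Mul(2, X), -1)))) = Add(-45, Mul(9, Mul(Mul(2, X), Mul(Rational(1, 2), Pow(X, -1))))) = Add(-45, Mul(9, 1)) = Add(-45, 9) = -36)
Add(Add(-21649, Function('V')(Function('m')(11, -5))), Mul(-1, -241626)) = Add(Add(-21649, -36), Mul(-1, -241626)) = Add(-21685, 241626) = 219941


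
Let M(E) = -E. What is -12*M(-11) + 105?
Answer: -27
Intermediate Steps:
-12*M(-11) + 105 = -(-12)*(-11) + 105 = -12*11 + 105 = -132 + 105 = -27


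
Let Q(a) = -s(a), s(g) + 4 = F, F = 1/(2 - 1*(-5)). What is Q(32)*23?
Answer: 621/7 ≈ 88.714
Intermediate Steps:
F = ⅐ (F = 1/(2 + 5) = 1/7 = ⅐ ≈ 0.14286)
s(g) = -27/7 (s(g) = -4 + ⅐ = -27/7)
Q(a) = 27/7 (Q(a) = -1*(-27/7) = 27/7)
Q(32)*23 = (27/7)*23 = 621/7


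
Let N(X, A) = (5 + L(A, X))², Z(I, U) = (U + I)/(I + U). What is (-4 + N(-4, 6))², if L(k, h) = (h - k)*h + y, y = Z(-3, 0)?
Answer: 4460544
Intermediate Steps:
Z(I, U) = 1 (Z(I, U) = (I + U)/(I + U) = 1)
y = 1
L(k, h) = 1 + h*(h - k) (L(k, h) = (h - k)*h + 1 = h*(h - k) + 1 = 1 + h*(h - k))
N(X, A) = (6 + X² - A*X)² (N(X, A) = (5 + (1 + X² - X*A))² = (5 + (1 + X² - A*X))² = (6 + X² - A*X)²)
(-4 + N(-4, 6))² = (-4 + (6 + (-4)² - 1*6*(-4))²)² = (-4 + (6 + 16 + 24)²)² = (-4 + 46²)² = (-4 + 2116)² = 2112² = 4460544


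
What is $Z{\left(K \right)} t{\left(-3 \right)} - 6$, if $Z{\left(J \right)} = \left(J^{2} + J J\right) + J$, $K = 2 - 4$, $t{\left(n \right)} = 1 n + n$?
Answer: $-42$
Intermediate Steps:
$t{\left(n \right)} = 2 n$ ($t{\left(n \right)} = n + n = 2 n$)
$K = -2$ ($K = 2 - 4 = -2$)
$Z{\left(J \right)} = J + 2 J^{2}$ ($Z{\left(J \right)} = \left(J^{2} + J^{2}\right) + J = 2 J^{2} + J = J + 2 J^{2}$)
$Z{\left(K \right)} t{\left(-3 \right)} - 6 = - 2 \left(1 + 2 \left(-2\right)\right) 2 \left(-3\right) - 6 = - 2 \left(1 - 4\right) \left(-6\right) - 6 = \left(-2\right) \left(-3\right) \left(-6\right) - 6 = 6 \left(-6\right) - 6 = -36 - 6 = -42$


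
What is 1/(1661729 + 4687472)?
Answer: 1/6349201 ≈ 1.5750e-7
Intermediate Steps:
1/(1661729 + 4687472) = 1/6349201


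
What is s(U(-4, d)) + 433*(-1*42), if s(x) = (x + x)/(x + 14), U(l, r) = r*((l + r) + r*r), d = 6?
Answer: -2200278/121 ≈ -18184.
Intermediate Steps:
U(l, r) = r*(l + r + r²) (U(l, r) = r*((l + r) + r²) = r*(l + r + r²))
s(x) = 2*x/(14 + x) (s(x) = (2*x)/(14 + x) = 2*x/(14 + x))
s(U(-4, d)) + 433*(-1*42) = 2*(6*(-4 + 6 + 6²))/(14 + 6*(-4 + 6 + 6²)) + 433*(-1*42) = 2*(6*(-4 + 6 + 36))/(14 + 6*(-4 + 6 + 36)) + 433*(-42) = 2*(6*38)/(14 + 6*38) - 18186 = 2*228/(14 + 228) - 18186 = 2*228/242 - 18186 = 2*228*(1/242) - 18186 = 228/121 - 18186 = -2200278/121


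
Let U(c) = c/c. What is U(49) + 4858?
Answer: 4859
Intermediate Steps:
U(c) = 1
U(49) + 4858 = 1 + 4858 = 4859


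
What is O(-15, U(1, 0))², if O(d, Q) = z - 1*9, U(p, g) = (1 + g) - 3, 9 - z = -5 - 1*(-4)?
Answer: 1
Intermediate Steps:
z = 10 (z = 9 - (-5 - 1*(-4)) = 9 - (-5 + 4) = 9 - 1*(-1) = 9 + 1 = 10)
U(p, g) = -2 + g
O(d, Q) = 1 (O(d, Q) = 10 - 1*9 = 10 - 9 = 1)
O(-15, U(1, 0))² = 1² = 1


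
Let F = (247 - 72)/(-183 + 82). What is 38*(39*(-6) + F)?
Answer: -904742/101 ≈ -8957.8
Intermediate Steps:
F = -175/101 (F = 175/(-101) = 175*(-1/101) = -175/101 ≈ -1.7327)
38*(39*(-6) + F) = 38*(39*(-6) - 175/101) = 38*(-234 - 175/101) = 38*(-23809/101) = -904742/101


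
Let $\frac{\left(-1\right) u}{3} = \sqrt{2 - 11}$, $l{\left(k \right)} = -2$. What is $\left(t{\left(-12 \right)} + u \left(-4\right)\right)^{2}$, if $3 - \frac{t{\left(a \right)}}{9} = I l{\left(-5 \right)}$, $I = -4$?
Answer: $729 - 3240 i \approx 729.0 - 3240.0 i$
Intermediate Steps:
$u = - 9 i$ ($u = - 3 \sqrt{2 - 11} = - 3 \sqrt{-9} = - 3 \cdot 3 i = - 9 i \approx - 9.0 i$)
$t{\left(a \right)} = -45$ ($t{\left(a \right)} = 27 - 9 \left(\left(-4\right) \left(-2\right)\right) = 27 - 72 = -45$)
$\left(t{\left(-12 \right)} + u \left(-4\right)\right)^{2} = \left(-45 + - 9 i \left(-4\right)\right)^{2} = \left(-45 + 36 i\right)^{2}$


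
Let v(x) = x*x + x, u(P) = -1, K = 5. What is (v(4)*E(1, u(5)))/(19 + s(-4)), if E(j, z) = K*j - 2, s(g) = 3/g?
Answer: 240/73 ≈ 3.2877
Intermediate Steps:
v(x) = x + x**2 (v(x) = x**2 + x = x + x**2)
E(j, z) = -2 + 5*j (E(j, z) = 5*j - 2 = -2 + 5*j)
(v(4)*E(1, u(5)))/(19 + s(-4)) = ((4*(1 + 4))*(-2 + 5*1))/(19 + 3/(-4)) = ((4*5)*(-2 + 5))/(19 + 3*(-1/4)) = (20*3)/(19 - 3/4) = 60/(73/4) = 60*(4/73) = 240/73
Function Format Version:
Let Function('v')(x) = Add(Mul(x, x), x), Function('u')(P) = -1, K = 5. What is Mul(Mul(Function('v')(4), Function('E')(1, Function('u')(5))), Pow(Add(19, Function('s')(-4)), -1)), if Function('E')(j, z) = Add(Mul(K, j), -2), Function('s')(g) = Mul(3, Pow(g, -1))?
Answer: Rational(240, 73) ≈ 3.2877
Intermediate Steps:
Function('v')(x) = Add(x, Pow(x, 2)) (Function('v')(x) = Add(Pow(x, 2), x) = Add(x, Pow(x, 2)))
Function('E')(j, z) = Add(-2, Mul(5, j)) (Function('E')(j, z) = Add(Mul(5, j), -2) = Add(-2, Mul(5, j)))
Mul(Mul(Function('v')(4), Function('E')(1, Function('u')(5))), Pow(Add(19, Function('s')(-4)), -1)) = Mul(Mul(Mul(4, Add(1, 4)), Add(-2, Mul(5, 1))), Pow(Add(19, Mul(3, Pow(-4, -1))), -1)) = Mul(Mul(Mul(4, 5), Add(-2, 5)), Pow(Add(19, Mul(3, Rational(-1, 4))), -1)) = Mul(Mul(20, 3), Pow(Add(19, Rational(-3, 4)), -1)) = Mul(60, Pow(Rational(73, 4), -1)) = Mul(60, Rational(4, 73)) = Rational(240, 73)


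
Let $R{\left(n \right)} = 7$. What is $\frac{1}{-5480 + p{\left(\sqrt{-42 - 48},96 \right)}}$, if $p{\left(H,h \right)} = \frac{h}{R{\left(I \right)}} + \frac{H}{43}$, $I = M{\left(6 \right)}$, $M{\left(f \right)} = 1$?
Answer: $- \frac{247625476}{1353591604157} - \frac{6321 i \sqrt{10}}{2707183208314} \approx -0.00018294 - 7.3836 \cdot 10^{-9} i$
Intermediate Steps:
$I = 1$
$p{\left(H,h \right)} = \frac{h}{7} + \frac{H}{43}$
$\frac{1}{-5480 + p{\left(\sqrt{-42 - 48},96 \right)}} = \frac{1}{-5480 + \left(\frac{1}{7} \cdot 96 + \frac{\sqrt{-42 - 48}}{43}\right)} = \frac{1}{-5480 + \left(\frac{96}{7} + \frac{\sqrt{-90}}{43}\right)} = \frac{1}{-5480 + \left(\frac{96}{7} + \frac{3 i \sqrt{10}}{43}\right)} = \frac{1}{- \frac{38264}{7} + \frac{3 i \sqrt{10}}{43}}$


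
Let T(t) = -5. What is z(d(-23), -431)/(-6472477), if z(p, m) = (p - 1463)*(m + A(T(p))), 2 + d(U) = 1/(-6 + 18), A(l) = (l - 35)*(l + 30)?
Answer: -8385183/25889908 ≈ -0.32388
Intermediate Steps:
A(l) = (-35 + l)*(30 + l)
d(U) = -23/12 (d(U) = -2 + 1/(-6 + 18) = -2 + 1/12 = -23/12)
z(p, m) = (-1463 + p)*(-1000 + m) (z(p, m) = (p - 1463)*(m + (-1050 + (-5)² - 5*(-5))) = (-1463 + p)*(m + (-1050 + 25 + 25)) = (-1463 + p)*(m - 1000) = (-1463 + p)*(-1000 + m))
z(d(-23), -431)/(-6472477) = (1463000 - 1463*(-431) - 1000*(-23/12) - 431*(-23/12))/(-6472477) = (1463000 + 630553 + 5750/3 + 9913/12)*(-1/6472477) = (8385183/4)*(-1/6472477) = -8385183/25889908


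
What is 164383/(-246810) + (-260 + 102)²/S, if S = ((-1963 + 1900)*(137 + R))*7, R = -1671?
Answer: -17507124727/27827580690 ≈ -0.62913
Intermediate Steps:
S = 676494 (S = ((-1963 + 1900)*(137 - 1671))*7 = -63*(-1534)*7 = 96642*7 = 676494)
164383/(-246810) + (-260 + 102)²/S = 164383/(-246810) + (-260 + 102)²/676494 = 164383*(-1/246810) + (-158)²*(1/676494) = -164383/246810 + 24964*(1/676494) = -164383/246810 + 12482/338247 = -17507124727/27827580690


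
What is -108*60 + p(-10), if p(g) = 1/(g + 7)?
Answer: -19441/3 ≈ -6480.3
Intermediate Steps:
p(g) = 1/(7 + g)
-108*60 + p(-10) = -108*60 + 1/(7 - 10) = -6480 + 1/(-3) = -6480 - ⅓ = -19441/3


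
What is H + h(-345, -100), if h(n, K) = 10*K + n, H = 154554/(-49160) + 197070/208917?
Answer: -2306039136703/1711726620 ≈ -1347.2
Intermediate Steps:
H = -3766832803/1711726620 (H = 154554*(-1/49160) + 197070*(1/208917) = -77277/24580 + 65690/69639 = -3766832803/1711726620 ≈ -2.2006)
h(n, K) = n + 10*K
H + h(-345, -100) = -3766832803/1711726620 + (-345 + 10*(-100)) = -3766832803/1711726620 + (-345 - 1000) = -3766832803/1711726620 - 1345 = -2306039136703/1711726620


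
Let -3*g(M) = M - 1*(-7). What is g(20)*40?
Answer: -360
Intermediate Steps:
g(M) = -7/3 - M/3 (g(M) = -(M - 1*(-7))/3 = -(M + 7)/3 = -(7 + M)/3 = -7/3 - M/3)
g(20)*40 = (-7/3 - 1/3*20)*40 = (-7/3 - 20/3)*40 = -9*40 = -360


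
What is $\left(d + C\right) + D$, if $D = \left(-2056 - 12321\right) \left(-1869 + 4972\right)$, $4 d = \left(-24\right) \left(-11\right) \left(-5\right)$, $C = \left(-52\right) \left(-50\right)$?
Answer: $-44609561$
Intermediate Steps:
$C = 2600$
$d = -330$ ($d = \frac{\left(-24\right) \left(-11\right) \left(-5\right)}{4} = \frac{264 \left(-5\right)}{4} = \frac{1}{4} \left(-1320\right) = -330$)
$D = -44611831$ ($D = \left(-14377\right) 3103 = -44611831$)
$\left(d + C\right) + D = \left(-330 + 2600\right) - 44611831 = 2270 - 44611831 = -44609561$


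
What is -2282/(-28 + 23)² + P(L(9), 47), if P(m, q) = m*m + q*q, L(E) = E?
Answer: 54968/25 ≈ 2198.7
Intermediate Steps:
P(m, q) = m² + q²
-2282/(-28 + 23)² + P(L(9), 47) = -2282/(-28 + 23)² + (9² + 47²) = -2282/((-5)²) + (81 + 2209) = -2282/25 + 2290 = 54968/25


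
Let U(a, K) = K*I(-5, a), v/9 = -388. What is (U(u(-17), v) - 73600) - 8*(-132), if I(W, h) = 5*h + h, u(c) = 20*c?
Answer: 7051136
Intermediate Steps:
v = -3492 (v = 9*(-388) = -3492)
I(W, h) = 6*h
U(a, K) = 6*K*a (U(a, K) = K*(6*a) = 6*K*a)
(U(u(-17), v) - 73600) - 8*(-132) = (6*(-3492)*(20*(-17)) - 73600) - 8*(-132) = (6*(-3492)*(-340) - 73600) + 1056 = (7123680 - 73600) + 1056 = 7050080 + 1056 = 7051136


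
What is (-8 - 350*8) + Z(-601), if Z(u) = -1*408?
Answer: -3216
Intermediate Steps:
Z(u) = -408
(-8 - 350*8) + Z(-601) = (-8 - 350*8) - 408 = (-8 - 2800) - 408 = -2808 - 408 = -3216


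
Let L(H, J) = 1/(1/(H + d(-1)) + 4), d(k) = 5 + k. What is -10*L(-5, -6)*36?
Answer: -120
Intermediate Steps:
L(H, J) = 1/(4 + 1/(4 + H)) (L(H, J) = 1/(1/(H + (5 - 1)) + 4) = 1/(1/(H + 4) + 4) = 1/(1/(4 + H) + 4) = 1/(4 + 1/(4 + H)))
-10*L(-5, -6)*36 = -10*(4 - 5)/(17 + 4*(-5))*36 = -10*(-1)/(17 - 20)*36 = -10*(-1)/(-3)*36 = -(-10)*(-1)/3*36 = -10*⅓*36 = -10/3*36 = -120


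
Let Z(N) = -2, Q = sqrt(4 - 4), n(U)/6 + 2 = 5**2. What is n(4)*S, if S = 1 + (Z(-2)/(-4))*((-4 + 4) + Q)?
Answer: 138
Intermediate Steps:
n(U) = 138 (n(U) = -12 + 6*5**2 = -12 + 6*25 = -12 + 150 = 138)
Q = 0 (Q = sqrt(0) = 0)
S = 1 (S = 1 + (-2/(-4))*((-4 + 4) + 0) = 1 + (-2*(-1/4))*(0 + 0) = 1 + (1/2)*0 = 1 + 0 = 1)
n(4)*S = 138*1 = 138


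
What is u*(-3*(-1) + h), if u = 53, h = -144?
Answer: -7473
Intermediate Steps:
u*(-3*(-1) + h) = 53*(-3*(-1) - 144) = 53*(3 - 144) = 53*(-141) = -7473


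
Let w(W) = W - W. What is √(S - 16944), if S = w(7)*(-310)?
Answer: 4*I*√1059 ≈ 130.17*I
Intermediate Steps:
w(W) = 0
S = 0 (S = 0*(-310) = 0)
√(S - 16944) = √(0 - 16944) = √(-16944) = 4*I*√1059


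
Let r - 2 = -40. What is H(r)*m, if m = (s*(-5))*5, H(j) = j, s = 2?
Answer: 1900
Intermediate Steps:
r = -38 (r = 2 - 40 = -38)
m = -50 (m = (2*(-5))*5 = -10*5 = -50)
H(r)*m = -38*(-50) = 1900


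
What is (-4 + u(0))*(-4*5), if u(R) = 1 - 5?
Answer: 160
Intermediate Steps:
u(R) = -4
(-4 + u(0))*(-4*5) = (-4 - 4)*(-4*5) = -8*(-20) = 160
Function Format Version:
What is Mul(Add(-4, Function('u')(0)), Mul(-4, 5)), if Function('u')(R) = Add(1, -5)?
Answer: 160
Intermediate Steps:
Function('u')(R) = -4
Mul(Add(-4, Function('u')(0)), Mul(-4, 5)) = Mul(Add(-4, -4), Mul(-4, 5)) = Mul(-8, -20) = 160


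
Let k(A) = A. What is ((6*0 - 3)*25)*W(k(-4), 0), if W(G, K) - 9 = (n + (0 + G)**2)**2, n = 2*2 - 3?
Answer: -22350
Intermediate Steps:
n = 1 (n = 4 - 3 = 1)
W(G, K) = 9 + (1 + G**2)**2 (W(G, K) = 9 + (1 + (0 + G)**2)**2 = 9 + (1 + G**2)**2)
((6*0 - 3)*25)*W(k(-4), 0) = ((6*0 - 3)*25)*(9 + (1 + (-4)**2)**2) = ((0 - 3)*25)*(9 + (1 + 16)**2) = (-3*25)*(9 + 17**2) = -75*(9 + 289) = -75*298 = -22350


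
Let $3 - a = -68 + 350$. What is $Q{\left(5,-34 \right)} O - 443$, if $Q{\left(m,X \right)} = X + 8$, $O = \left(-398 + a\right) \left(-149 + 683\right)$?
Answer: $9399025$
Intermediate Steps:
$a = -279$ ($a = 3 - \left(-68 + 350\right) = 3 - 282 = -279$)
$O = -361518$ ($O = \left(-398 - 279\right) \left(-149 + 683\right) = \left(-677\right) 534 = -361518$)
$Q{\left(m,X \right)} = 8 + X$
$Q{\left(5,-34 \right)} O - 443 = \left(8 - 34\right) \left(-361518\right) - 443 = \left(-26\right) \left(-361518\right) - 443 = 9399468 - 443 = 9399025$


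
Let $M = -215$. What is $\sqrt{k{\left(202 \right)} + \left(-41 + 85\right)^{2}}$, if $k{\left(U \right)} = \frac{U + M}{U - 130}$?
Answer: $\frac{\sqrt{278758}}{12} \approx 43.998$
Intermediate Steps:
$k{\left(U \right)} = \frac{-215 + U}{-130 + U}$ ($k{\left(U \right)} = \frac{U - 215}{U - 130} = \frac{-215 + U}{-130 + U}$)
$\sqrt{k{\left(202 \right)} + \left(-41 + 85\right)^{2}} = \sqrt{\frac{-215 + 202}{-130 + 202} + \left(-41 + 85\right)^{2}} = \sqrt{\frac{1}{72} \left(-13\right) + 44^{2}} = \sqrt{\frac{1}{72} \left(-13\right) + 1936} = \sqrt{- \frac{13}{72} + 1936} = \sqrt{\frac{139379}{72}} = \frac{\sqrt{278758}}{12}$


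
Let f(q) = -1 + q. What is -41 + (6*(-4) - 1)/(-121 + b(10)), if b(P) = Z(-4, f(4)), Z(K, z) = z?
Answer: -4813/118 ≈ -40.788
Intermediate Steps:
b(P) = 3 (b(P) = -1 + 4 = 3)
-41 + (6*(-4) - 1)/(-121 + b(10)) = -41 + (6*(-4) - 1)/(-121 + 3) = -41 + (-24 - 1)/(-118) = -41 - 1/118*(-25) = -41 + 25/118 = -4813/118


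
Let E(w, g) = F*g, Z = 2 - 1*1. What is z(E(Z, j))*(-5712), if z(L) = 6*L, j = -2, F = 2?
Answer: 137088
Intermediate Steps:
Z = 1 (Z = 2 - 1 = 1)
E(w, g) = 2*g
z(E(Z, j))*(-5712) = (6*(2*(-2)))*(-5712) = (6*(-4))*(-5712) = -24*(-5712) = 137088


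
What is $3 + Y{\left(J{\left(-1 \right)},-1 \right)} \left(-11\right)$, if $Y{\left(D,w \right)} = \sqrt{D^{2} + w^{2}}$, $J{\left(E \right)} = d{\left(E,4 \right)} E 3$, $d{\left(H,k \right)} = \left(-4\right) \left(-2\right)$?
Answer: $3 - 11 \sqrt{577} \approx -261.23$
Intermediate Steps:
$d{\left(H,k \right)} = 8$
$J{\left(E \right)} = 24 E$ ($J{\left(E \right)} = 8 E 3 = 24 E$)
$3 + Y{\left(J{\left(-1 \right)},-1 \right)} \left(-11\right) = 3 + \sqrt{\left(24 \left(-1\right)\right)^{2} + \left(-1\right)^{2}} \left(-11\right) = 3 + \sqrt{\left(-24\right)^{2} + 1} \left(-11\right) = 3 + \sqrt{576 + 1} \left(-11\right) = 3 + \sqrt{577} \left(-11\right) = 3 - 11 \sqrt{577}$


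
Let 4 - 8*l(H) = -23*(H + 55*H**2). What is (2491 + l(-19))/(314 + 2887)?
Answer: 19840/1067 ≈ 18.594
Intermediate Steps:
l(H) = 1/2 + 23*H/8 + 1265*H**2/8 (l(H) = 1/2 - (-23)*(H + 55*H**2)/8 = 1/2 - (-1265*H**2 - 23*H)/8 = 1/2 + (23*H/8 + 1265*H**2/8) = 1/2 + 23*H/8 + 1265*H**2/8)
(2491 + l(-19))/(314 + 2887) = (2491 + (1/2 + (23/8)*(-19) + (1265/8)*(-19)**2))/(314 + 2887) = (2491 + (1/2 - 437/8 + (1265/8)*361))/3201 = (2491 + (1/2 - 437/8 + 456665/8))*(1/3201) = (2491 + 57029)*(1/3201) = 59520*(1/3201) = 19840/1067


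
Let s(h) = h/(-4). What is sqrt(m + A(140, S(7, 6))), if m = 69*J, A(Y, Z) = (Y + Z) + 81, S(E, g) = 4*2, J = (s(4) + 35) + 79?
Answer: sqrt(8026) ≈ 89.588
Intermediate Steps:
s(h) = -h/4 (s(h) = h*(-1/4) = -h/4)
J = 113 (J = (-1/4*4 + 35) + 79 = (-1 + 35) + 79 = 34 + 79 = 113)
S(E, g) = 8
A(Y, Z) = 81 + Y + Z
m = 7797 (m = 69*113 = 7797)
sqrt(m + A(140, S(7, 6))) = sqrt(7797 + (81 + 140 + 8)) = sqrt(7797 + 229) = sqrt(8026)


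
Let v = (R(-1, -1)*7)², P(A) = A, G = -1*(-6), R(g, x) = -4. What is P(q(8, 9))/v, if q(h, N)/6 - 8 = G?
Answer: 3/28 ≈ 0.10714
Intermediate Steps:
G = 6
q(h, N) = 84 (q(h, N) = 48 + 6*6 = 48 + 36 = 84)
v = 784 (v = (-4*7)² = (-28)² = 784)
P(q(8, 9))/v = 84/784 = 84*(1/784) = 3/28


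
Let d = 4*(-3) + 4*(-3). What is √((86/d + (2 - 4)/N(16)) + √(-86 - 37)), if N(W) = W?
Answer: √(-534 + 144*I*√123)/12 ≈ 1.9982 + 2.7751*I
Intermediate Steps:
d = -24 (d = -12 - 12 = -24)
√((86/d + (2 - 4)/N(16)) + √(-86 - 37)) = √((86/(-24) + (2 - 4)/16) + √(-86 - 37)) = √((86*(-1/24) - 2*1/16) + √(-123)) = √((-43/12 - ⅛) + I*√123) = √(-89/24 + I*√123)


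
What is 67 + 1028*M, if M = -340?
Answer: -349453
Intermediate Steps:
67 + 1028*M = 67 + 1028*(-340) = 67 - 349520 = -349453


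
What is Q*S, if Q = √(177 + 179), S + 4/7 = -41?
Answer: -582*√89/7 ≈ -784.37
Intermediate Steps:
S = -291/7 (S = -4/7 - 41 = -291/7 ≈ -41.571)
Q = 2*√89 (Q = √356 = 2*√89 ≈ 18.868)
Q*S = (2*√89)*(-291/7) = -582*√89/7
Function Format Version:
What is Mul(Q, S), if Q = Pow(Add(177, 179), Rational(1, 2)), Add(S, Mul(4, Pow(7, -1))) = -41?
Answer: Mul(Rational(-582, 7), Pow(89, Rational(1, 2))) ≈ -784.37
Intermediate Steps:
S = Rational(-291, 7) (S = Add(Rational(-4, 7), -41) = Rational(-291, 7) ≈ -41.571)
Q = Mul(2, Pow(89, Rational(1, 2))) (Q = Pow(356, Rational(1, 2)) = Mul(2, Pow(89, Rational(1, 2))) ≈ 18.868)
Mul(Q, S) = Mul(Mul(2, Pow(89, Rational(1, 2))), Rational(-291, 7)) = Mul(Rational(-582, 7), Pow(89, Rational(1, 2)))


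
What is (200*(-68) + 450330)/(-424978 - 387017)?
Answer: -87346/162399 ≈ -0.53785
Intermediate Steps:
(200*(-68) + 450330)/(-424978 - 387017) = (-13600 + 450330)/(-811995) = 436730*(-1/811995) = -87346/162399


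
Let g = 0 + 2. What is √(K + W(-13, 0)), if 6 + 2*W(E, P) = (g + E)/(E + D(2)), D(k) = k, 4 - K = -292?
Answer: √1174/2 ≈ 17.132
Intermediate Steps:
K = 296 (K = 4 - 1*(-292) = 4 + 292 = 296)
g = 2
W(E, P) = -5/2 (W(E, P) = -3 + ((2 + E)/(E + 2))/2 = -3 + ((2 + E)/(2 + E))/2 = -3 + (½)*1 = -3 + ½ = -5/2)
√(K + W(-13, 0)) = √(296 - 5/2) = √(587/2) = √1174/2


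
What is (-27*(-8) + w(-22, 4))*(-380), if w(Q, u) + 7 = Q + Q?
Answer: -62700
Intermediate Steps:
w(Q, u) = -7 + 2*Q (w(Q, u) = -7 + (Q + Q) = -7 + 2*Q)
(-27*(-8) + w(-22, 4))*(-380) = (-27*(-8) + (-7 + 2*(-22)))*(-380) = (216 + (-7 - 44))*(-380) = (216 - 51)*(-380) = 165*(-380) = -62700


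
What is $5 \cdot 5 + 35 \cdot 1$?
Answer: $60$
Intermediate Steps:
$5 \cdot 5 + 35 \cdot 1 = 25 + 35 = 60$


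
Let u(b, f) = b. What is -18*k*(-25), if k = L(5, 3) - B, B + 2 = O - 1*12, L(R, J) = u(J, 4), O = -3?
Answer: 9000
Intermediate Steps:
L(R, J) = J
B = -17 (B = -2 + (-3 - 1*12) = -2 + (-3 - 12) = -2 - 15 = -17)
k = 20 (k = 3 - 1*(-17) = 3 + 17 = 20)
-18*k*(-25) = -18*20*(-25) = -360*(-25) = 9000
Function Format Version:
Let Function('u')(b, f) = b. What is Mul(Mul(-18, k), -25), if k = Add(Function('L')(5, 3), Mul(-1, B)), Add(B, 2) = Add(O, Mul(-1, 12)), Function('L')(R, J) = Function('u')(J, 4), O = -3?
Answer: 9000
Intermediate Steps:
Function('L')(R, J) = J
B = -17 (B = Add(-2, Add(-3, Mul(-1, 12))) = Add(-2, Add(-3, -12)) = Add(-2, -15) = -17)
k = 20 (k = Add(3, Mul(-1, -17)) = Add(3, 17) = 20)
Mul(Mul(-18, k), -25) = Mul(Mul(-18, 20), -25) = Mul(-360, -25) = 9000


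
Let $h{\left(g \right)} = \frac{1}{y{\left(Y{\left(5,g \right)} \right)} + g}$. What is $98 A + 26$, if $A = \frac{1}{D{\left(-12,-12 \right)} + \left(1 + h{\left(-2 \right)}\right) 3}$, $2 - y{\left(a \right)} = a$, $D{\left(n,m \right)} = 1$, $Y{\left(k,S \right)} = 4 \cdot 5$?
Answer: $\frac{566}{11} \approx 51.455$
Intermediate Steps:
$Y{\left(k,S \right)} = 20$
$y{\left(a \right)} = 2 - a$
$h{\left(g \right)} = \frac{1}{-18 + g}$ ($h{\left(g \right)} = \frac{1}{\left(2 - 20\right) + g} = \frac{1}{-18 + g}$)
$A = \frac{20}{77}$ ($A = \frac{1}{1 + \left(1 + \frac{1}{-18 - 2}\right) 3} = \frac{1}{1 + \left(1 + \frac{1}{-20}\right) 3} = \frac{1}{1 + \left(1 - \frac{1}{20}\right) 3} = \frac{1}{1 + \frac{19}{20} \cdot 3} = \frac{1}{1 + \frac{57}{20}} = \frac{1}{\frac{77}{20}} = \frac{20}{77} \approx 0.25974$)
$98 A + 26 = 98 \cdot \frac{20}{77} + 26 = \frac{280}{11} + 26 = \frac{566}{11}$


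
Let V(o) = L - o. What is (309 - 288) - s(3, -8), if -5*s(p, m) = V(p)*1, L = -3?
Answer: 99/5 ≈ 19.800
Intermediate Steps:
V(o) = -3 - o
s(p, m) = 3/5 + p/5 (s(p, m) = -(-3 - p)/5 = 3/5 + p/5)
(309 - 288) - s(3, -8) = (309 - 288) - (3/5 + (1/5)*3) = 21 - (3/5 + 3/5) = 21 - 1*6/5 = 21 - 6/5 = 99/5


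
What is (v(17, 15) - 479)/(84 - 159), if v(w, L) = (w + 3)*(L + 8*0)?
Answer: 179/75 ≈ 2.3867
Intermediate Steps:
v(w, L) = L*(3 + w) (v(w, L) = (3 + w)*(L + 0) = (3 + w)*L = L*(3 + w))
(v(17, 15) - 479)/(84 - 159) = (15*(3 + 17) - 479)/(84 - 159) = (15*20 - 479)/(-75) = (300 - 479)*(-1/75) = -179*(-1/75) = 179/75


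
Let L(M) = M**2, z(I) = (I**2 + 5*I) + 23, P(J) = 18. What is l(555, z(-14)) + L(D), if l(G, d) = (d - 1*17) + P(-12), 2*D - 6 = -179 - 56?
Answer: 53041/4 ≈ 13260.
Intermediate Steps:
D = -229/2 (D = 3 + (-179 - 56)/2 = 3 + (1/2)*(-235) = 3 - 235/2 = -229/2 ≈ -114.50)
z(I) = 23 + I**2 + 5*I
l(G, d) = 1 + d (l(G, d) = (d - 1*17) + 18 = (d - 17) + 18 = (-17 + d) + 18 = 1 + d)
l(555, z(-14)) + L(D) = (1 + (23 + (-14)**2 + 5*(-14))) + (-229/2)**2 = (1 + (23 + 196 - 70)) + 52441/4 = (1 + 149) + 52441/4 = 150 + 52441/4 = 53041/4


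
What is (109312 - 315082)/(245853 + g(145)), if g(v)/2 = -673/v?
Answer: -29836650/35647339 ≈ -0.83700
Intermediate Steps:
g(v) = -1346/v (g(v) = 2*(-673/v) = -1346/v)
(109312 - 315082)/(245853 + g(145)) = (109312 - 315082)/(245853 - 1346/145) = -205770/(245853 - 1346*1/145) = -205770/(245853 - 1346/145) = -205770/35647339/145 = -205770*145/35647339 = -29836650/35647339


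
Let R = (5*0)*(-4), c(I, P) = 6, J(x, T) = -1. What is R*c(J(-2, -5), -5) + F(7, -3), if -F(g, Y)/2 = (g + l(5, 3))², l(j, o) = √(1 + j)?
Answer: -110 - 28*√6 ≈ -178.59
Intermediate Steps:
F(g, Y) = -2*(g + √6)² (F(g, Y) = -2*(g + √(1 + 5))² = -2*(g + √6)²)
R = 0 (R = 0*(-4) = 0)
R*c(J(-2, -5), -5) + F(7, -3) = 0*6 - 2*(7 + √6)² = 0 - 2*(7 + √6)² = -2*(7 + √6)²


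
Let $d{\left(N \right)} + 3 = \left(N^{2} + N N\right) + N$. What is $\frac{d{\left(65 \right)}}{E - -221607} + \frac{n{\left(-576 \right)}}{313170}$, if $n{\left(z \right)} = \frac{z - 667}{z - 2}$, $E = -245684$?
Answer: $- \frac{140067857219}{396202925820} \approx -0.35353$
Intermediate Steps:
$n{\left(z \right)} = \frac{-667 + z}{-2 + z}$
$d{\left(N \right)} = -3 + N + 2 N^{2}$ ($d{\left(N \right)} = -3 + \left(\left(N^{2} + N N\right) + N\right) = -3 + \left(\left(N^{2} + N^{2}\right) + N\right) = -3 + \left(2 N^{2} + N\right) = -3 + \left(N + 2 N^{2}\right) = -3 + N + 2 N^{2}$)
$\frac{d{\left(65 \right)}}{E - -221607} + \frac{n{\left(-576 \right)}}{313170} = \frac{-3 + 65 + 2 \cdot 65^{2}}{-245684 - -221607} + \frac{\frac{1}{-2 - 576} \left(-667 - 576\right)}{313170} = \frac{-3 + 65 + 2 \cdot 4225}{-245684 + 221607} + \frac{1}{-578} \left(-1243\right) \frac{1}{313170} = \frac{-3 + 65 + 8450}{-24077} + \left(- \frac{1}{578}\right) \left(-1243\right) \frac{1}{313170} = 8512 \left(- \frac{1}{24077}\right) + \frac{1243}{578} \cdot \frac{1}{313170} = - \frac{8512}{24077} + \frac{113}{16455660} = - \frac{140067857219}{396202925820}$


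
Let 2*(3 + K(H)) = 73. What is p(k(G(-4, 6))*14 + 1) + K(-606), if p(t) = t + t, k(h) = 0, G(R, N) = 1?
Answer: 71/2 ≈ 35.500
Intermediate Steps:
K(H) = 67/2 (K(H) = -3 + (½)*73 = -3 + 73/2 = 67/2)
p(t) = 2*t
p(k(G(-4, 6))*14 + 1) + K(-606) = 2*(0*14 + 1) + 67/2 = 2*(0 + 1) + 67/2 = 2*1 + 67/2 = 2 + 67/2 = 71/2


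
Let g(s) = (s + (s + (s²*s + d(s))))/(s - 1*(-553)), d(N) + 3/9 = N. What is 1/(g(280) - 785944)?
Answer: -2499/1898215537 ≈ -1.3165e-6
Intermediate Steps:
d(N) = -⅓ + N
g(s) = (-⅓ + s³ + 3*s)/(553 + s) (g(s) = (s + (s + (s²*s + (-⅓ + s))))/(s - 1*(-553)) = (s + (s + (s³ + (-⅓ + s))))/(s + 553) = (s + (s + (-⅓ + s + s³)))/(553 + s) = (s + (-⅓ + s³ + 2*s))/(553 + s) = (-⅓ + s³ + 3*s)/(553 + s))
1/(g(280) - 785944) = 1/((-⅓ + 280³ + 3*280)/(553 + 280) - 785944) = 1/((-⅓ + 21952000 + 840)/833 - 785944) = 1/((1/833)*(65858519/3) - 785944) = 1/(65858519/2499 - 785944) = 1/(-1898215537/2499) = -2499/1898215537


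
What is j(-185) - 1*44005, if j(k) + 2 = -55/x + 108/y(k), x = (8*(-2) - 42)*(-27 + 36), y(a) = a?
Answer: -4249802191/96570 ≈ -44008.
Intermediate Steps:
x = -522 (x = (-16 - 42)*9 = -58*9 = -522)
j(k) = -989/522 + 108/k (j(k) = -2 + (-55/(-522) + 108/k) = -2 + (-55*(-1/522) + 108/k) = -2 + (55/522 + 108/k) = -989/522 + 108/k)
j(-185) - 1*44005 = (-989/522 + 108/(-185)) - 1*44005 = (-989/522 + 108*(-1/185)) - 44005 = (-989/522 - 108/185) - 44005 = -239341/96570 - 44005 = -4249802191/96570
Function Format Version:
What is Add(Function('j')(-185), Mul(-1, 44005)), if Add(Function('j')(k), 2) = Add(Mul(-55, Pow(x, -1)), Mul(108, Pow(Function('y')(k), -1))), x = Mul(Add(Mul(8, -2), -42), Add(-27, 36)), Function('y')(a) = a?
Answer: Rational(-4249802191, 96570) ≈ -44008.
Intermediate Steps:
x = -522 (x = Mul(Add(-16, -42), 9) = Mul(-58, 9) = -522)
Function('j')(k) = Add(Rational(-989, 522), Mul(108, Pow(k, -1))) (Function('j')(k) = Add(-2, Add(Mul(-55, Pow(-522, -1)), Mul(108, Pow(k, -1)))) = Add(-2, Add(Mul(-55, Rational(-1, 522)), Mul(108, Pow(k, -1)))) = Add(-2, Add(Rational(55, 522), Mul(108, Pow(k, -1)))) = Add(Rational(-989, 522), Mul(108, Pow(k, -1))))
Add(Function('j')(-185), Mul(-1, 44005)) = Add(Add(Rational(-989, 522), Mul(108, Pow(-185, -1))), Mul(-1, 44005)) = Add(Add(Rational(-989, 522), Mul(108, Rational(-1, 185))), -44005) = Add(Add(Rational(-989, 522), Rational(-108, 185)), -44005) = Add(Rational(-239341, 96570), -44005) = Rational(-4249802191, 96570)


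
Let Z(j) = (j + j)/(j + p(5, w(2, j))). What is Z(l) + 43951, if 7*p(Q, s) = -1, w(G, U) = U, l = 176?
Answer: 54106145/1231 ≈ 43953.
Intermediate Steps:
p(Q, s) = -⅐ (p(Q, s) = (⅐)*(-1) = -⅐)
Z(j) = 2*j/(-⅐ + j) (Z(j) = (j + j)/(j - ⅐) = (2*j)/(-⅐ + j) = 2*j/(-⅐ + j))
Z(l) + 43951 = 14*176/(-1 + 7*176) + 43951 = 14*176/(-1 + 1232) + 43951 = 14*176/1231 + 43951 = 14*176*(1/1231) + 43951 = 2464/1231 + 43951 = 54106145/1231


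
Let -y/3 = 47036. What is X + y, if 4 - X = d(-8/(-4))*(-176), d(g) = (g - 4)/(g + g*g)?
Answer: -423488/3 ≈ -1.4116e+5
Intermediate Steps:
y = -141108 (y = -3*47036 = -141108)
d(g) = (-4 + g)/(g + g²)
X = -164/3 (X = 4 - (-4 - 8/(-4))/(((-8/(-4)))*(1 - 8/(-4)))*(-176) = 4 - (-4 - 8*(-¼))/(((-8*(-¼)))*(1 - 8*(-¼)))*(-176) = 4 - (-4 + 2)/(2*(1 + 2))*(-176) = 4 - (½)*(-2)/3*(-176) = 4 - (½)*(⅓)*(-2)*(-176) = 4 - (-1)*(-176)/3 = 4 - 1*176/3 = 4 - 176/3 = -164/3 ≈ -54.667)
X + y = -164/3 - 141108 = -423488/3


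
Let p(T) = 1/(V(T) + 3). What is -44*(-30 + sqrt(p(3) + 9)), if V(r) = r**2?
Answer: 1320 - 22*sqrt(327)/3 ≈ 1187.4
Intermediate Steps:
p(T) = 1/(3 + T**2) (p(T) = 1/(T**2 + 3) = 1/(3 + T**2))
-44*(-30 + sqrt(p(3) + 9)) = -44*(-30 + sqrt(1/(3 + 3**2) + 9)) = -44*(-30 + sqrt(1/(3 + 9) + 9)) = -44*(-30 + sqrt(1/12 + 9)) = -44*(-30 + sqrt(109/12)) = -44*(-30 + sqrt(327)/6) = 1320 - 22*sqrt(327)/3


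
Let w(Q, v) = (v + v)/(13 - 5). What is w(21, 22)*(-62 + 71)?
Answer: 99/2 ≈ 49.500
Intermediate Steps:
w(Q, v) = v/4 (w(Q, v) = (2*v)/8 = (2*v)*(⅛) = v/4)
w(21, 22)*(-62 + 71) = ((¼)*22)*(-62 + 71) = (11/2)*9 = 99/2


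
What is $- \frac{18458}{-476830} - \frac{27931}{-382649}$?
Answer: $\frac{10190636986}{91229261335} \approx 0.1117$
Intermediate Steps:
$- \frac{18458}{-476830} - \frac{27931}{-382649} = \left(-18458\right) \left(- \frac{1}{476830}\right) - - \frac{27931}{382649} = \frac{9229}{238415} + \frac{27931}{382649} = \frac{10190636986}{91229261335}$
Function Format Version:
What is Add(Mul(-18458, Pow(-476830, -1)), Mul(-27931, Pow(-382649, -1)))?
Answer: Rational(10190636986, 91229261335) ≈ 0.11170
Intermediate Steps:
Add(Mul(-18458, Pow(-476830, -1)), Mul(-27931, Pow(-382649, -1))) = Add(Mul(-18458, Rational(-1, 476830)), Mul(-27931, Rational(-1, 382649))) = Add(Rational(9229, 238415), Rational(27931, 382649)) = Rational(10190636986, 91229261335)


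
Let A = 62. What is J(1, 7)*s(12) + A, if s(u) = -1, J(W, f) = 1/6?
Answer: 371/6 ≈ 61.833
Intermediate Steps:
J(W, f) = ⅙
J(1, 7)*s(12) + A = (⅙)*(-1) + 62 = -⅙ + 62 = 371/6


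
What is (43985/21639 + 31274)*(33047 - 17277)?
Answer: 10672853259670/21639 ≈ 4.9322e+8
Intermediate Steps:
(43985/21639 + 31274)*(33047 - 17277) = (43985*(1/21639) + 31274)*15770 = (43985/21639 + 31274)*15770 = (676782071/21639)*15770 = 10672853259670/21639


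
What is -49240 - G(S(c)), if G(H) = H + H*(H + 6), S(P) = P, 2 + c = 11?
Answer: -49384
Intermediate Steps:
c = 9 (c = -2 + 11 = 9)
G(H) = H + H*(6 + H)
-49240 - G(S(c)) = -49240 - 9*(7 + 9) = -49240 - 9*16 = -49240 - 1*144 = -49240 - 144 = -49384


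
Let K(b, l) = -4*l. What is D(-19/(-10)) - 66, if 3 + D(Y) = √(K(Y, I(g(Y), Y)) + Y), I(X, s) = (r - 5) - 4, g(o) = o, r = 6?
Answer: -69 + √1390/10 ≈ -65.272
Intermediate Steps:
I(X, s) = -3 (I(X, s) = (6 - 5) - 4 = 1 - 4 = -3)
D(Y) = -3 + √(12 + Y) (D(Y) = -3 + √(-4*(-3) + Y) = -3 + √(12 + Y))
D(-19/(-10)) - 66 = (-3 + √(12 - 19/(-10))) - 66 = (-3 + √(12 - 19*(-⅒))) - 66 = (-3 + √(12 + 19/10)) - 66 = (-3 + √(139/10)) - 66 = (-3 + √1390/10) - 66 = -69 + √1390/10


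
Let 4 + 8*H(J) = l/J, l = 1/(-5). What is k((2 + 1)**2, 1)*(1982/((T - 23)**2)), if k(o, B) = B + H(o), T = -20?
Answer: 177389/332820 ≈ 0.53299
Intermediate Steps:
l = -1/5 ≈ -0.20000
H(J) = -1/2 - 1/(40*J) (H(J) = -1/2 + (-1/(5*J))/8 = -1/2 - 1/(40*J))
k(o, B) = B + (-1 - 20*o)/(40*o)
k((2 + 1)**2, 1)*(1982/((T - 23)**2)) = (-1/2 + 1 - 1/(40*(2 + 1)**2))*(1982/((-20 - 23)**2)) = (-1/2 + 1 - 1/(40*(3**2)))*(1982/((-43)**2)) = (-1/2 + 1 - 1/40/9)*(1982/1849) = (-1/2 + 1 - 1/40*1/9)*(1982*(1/1849)) = (-1/2 + 1 - 1/360)*(1982/1849) = (179/360)*(1982/1849) = 177389/332820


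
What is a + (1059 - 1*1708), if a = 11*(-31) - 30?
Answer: -1020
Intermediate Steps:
a = -371 (a = -341 - 30 = -371)
a + (1059 - 1*1708) = -371 + (1059 - 1*1708) = -371 + (1059 - 1708) = -371 - 649 = -1020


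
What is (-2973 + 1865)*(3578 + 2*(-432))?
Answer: -3007112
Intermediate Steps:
(-2973 + 1865)*(3578 + 2*(-432)) = -1108*(3578 - 864) = -1108*2714 = -3007112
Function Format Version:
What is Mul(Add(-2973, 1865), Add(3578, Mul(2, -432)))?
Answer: -3007112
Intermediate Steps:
Mul(Add(-2973, 1865), Add(3578, Mul(2, -432))) = Mul(-1108, Add(3578, -864)) = Mul(-1108, 2714) = -3007112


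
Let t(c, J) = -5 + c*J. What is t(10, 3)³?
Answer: 15625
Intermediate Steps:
t(c, J) = -5 + J*c
t(10, 3)³ = (-5 + 3*10)³ = (-5 + 30)³ = 25³ = 15625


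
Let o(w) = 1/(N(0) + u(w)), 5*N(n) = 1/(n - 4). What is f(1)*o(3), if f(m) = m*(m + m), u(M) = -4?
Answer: -40/81 ≈ -0.49383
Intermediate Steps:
N(n) = 1/(5*(-4 + n)) (N(n) = 1/(5*(n - 4)) = 1/(5*(-4 + n)))
o(w) = -20/81 (o(w) = 1/(1/(5*(-4 + 0)) - 4) = 1/((1/5)/(-4) - 4) = 1/((1/5)*(-1/4) - 4) = 1/(-1/20 - 4) = 1/(-81/20) = -20/81)
f(m) = 2*m**2 (f(m) = m*(2*m) = 2*m**2)
f(1)*o(3) = (2*1**2)*(-20/81) = (2*1)*(-20/81) = 2*(-20/81) = -40/81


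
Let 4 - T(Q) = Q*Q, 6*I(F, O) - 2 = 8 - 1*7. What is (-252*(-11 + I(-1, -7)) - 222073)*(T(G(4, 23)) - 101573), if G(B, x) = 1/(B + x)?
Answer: 16247209341454/729 ≈ 2.2287e+10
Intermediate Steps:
I(F, O) = 1/2 (I(F, O) = 1/3 + (8 - 1*7)/6 = 1/3 + (8 - 7)/6 = 1/3 + (1/6)*1 = 1/3 + 1/6 = 1/2)
T(Q) = 4 - Q**2 (T(Q) = 4 - Q*Q = 4 - Q**2)
(-252*(-11 + I(-1, -7)) - 222073)*(T(G(4, 23)) - 101573) = (-252*(-11 + 1/2) - 222073)*((4 - (1/(4 + 23))**2) - 101573) = (-252*(-21/2) - 222073)*((4 - (1/27)**2) - 101573) = (2646 - 222073)*((4 - (1/27)**2) - 101573) = -219427*((4 - 1*1/729) - 101573) = -219427*((4 - 1/729) - 101573) = -219427*(2915/729 - 101573) = -219427*(-74043802/729) = 16247209341454/729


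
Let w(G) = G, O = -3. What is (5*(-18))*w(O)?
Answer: 270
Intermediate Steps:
(5*(-18))*w(O) = (5*(-18))*(-3) = -90*(-3) = 270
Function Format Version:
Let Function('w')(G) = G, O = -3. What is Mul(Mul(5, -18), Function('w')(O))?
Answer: 270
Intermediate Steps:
Mul(Mul(5, -18), Function('w')(O)) = Mul(Mul(5, -18), -3) = Mul(-90, -3) = 270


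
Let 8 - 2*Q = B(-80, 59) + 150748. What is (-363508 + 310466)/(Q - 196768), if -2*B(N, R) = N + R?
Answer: 212168/1088573 ≈ 0.19490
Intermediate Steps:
B(N, R) = -N/2 - R/2 (B(N, R) = -(N + R)/2 = -N/2 - R/2)
Q = -301501/4 (Q = 4 - ((-1/2*(-80) - 1/2*59) + 150748)/2 = 4 - ((40 - 59/2) + 150748)/2 = 4 - (21/2 + 150748)/2 = 4 - 1/2*301517/2 = 4 - 301517/4 = -301501/4 ≈ -75375.)
(-363508 + 310466)/(Q - 196768) = (-363508 + 310466)/(-301501/4 - 196768) = -53042/(-1088573/4) = -53042*(-4/1088573) = 212168/1088573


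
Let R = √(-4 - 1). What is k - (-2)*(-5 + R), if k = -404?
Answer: -414 + 2*I*√5 ≈ -414.0 + 4.4721*I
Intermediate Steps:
R = I*√5 (R = √(-5) = I*√5 ≈ 2.2361*I)
k - (-2)*(-5 + R) = -404 - (-2)*(-5 + I*√5) = -404 - (10 - 2*I*√5) = -404 + (-10 + 2*I*√5) = -414 + 2*I*√5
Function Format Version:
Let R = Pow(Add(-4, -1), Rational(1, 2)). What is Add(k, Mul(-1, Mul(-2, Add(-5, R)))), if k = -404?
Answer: Add(-414, Mul(2, I, Pow(5, Rational(1, 2)))) ≈ Add(-414.00, Mul(4.4721, I))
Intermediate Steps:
R = Mul(I, Pow(5, Rational(1, 2))) (R = Pow(-5, Rational(1, 2)) = Mul(I, Pow(5, Rational(1, 2))) ≈ Mul(2.2361, I))
Add(k, Mul(-1, Mul(-2, Add(-5, R)))) = Add(-404, Mul(-1, Mul(-2, Add(-5, Mul(I, Pow(5, Rational(1, 2))))))) = Add(-404, Mul(-1, Add(10, Mul(-2, I, Pow(5, Rational(1, 2)))))) = Add(-404, Add(-10, Mul(2, I, Pow(5, Rational(1, 2))))) = Add(-414, Mul(2, I, Pow(5, Rational(1, 2))))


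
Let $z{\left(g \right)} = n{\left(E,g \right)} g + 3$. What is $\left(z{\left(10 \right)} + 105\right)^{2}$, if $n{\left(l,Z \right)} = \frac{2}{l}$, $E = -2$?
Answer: $9604$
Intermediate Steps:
$z{\left(g \right)} = 3 - g$ ($z{\left(g \right)} = \frac{2}{-2} g + 3 = 2 \left(- \frac{1}{2}\right) g + 3 = - g + 3 = 3 - g$)
$\left(z{\left(10 \right)} + 105\right)^{2} = \left(\left(3 - 10\right) + 105\right)^{2} = \left(-7 + 105\right)^{2} = 98^{2} = 9604$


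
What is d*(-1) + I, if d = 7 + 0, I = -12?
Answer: -19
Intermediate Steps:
d = 7
d*(-1) + I = 7*(-1) - 12 = -7 - 12 = -19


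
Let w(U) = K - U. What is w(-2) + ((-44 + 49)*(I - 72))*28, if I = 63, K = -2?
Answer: -1260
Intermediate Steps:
w(U) = -2 - U
w(-2) + ((-44 + 49)*(I - 72))*28 = (-2 - 1*(-2)) + ((-44 + 49)*(63 - 72))*28 = (-2 + 2) + (5*(-9))*28 = 0 - 45*28 = 0 - 1260 = -1260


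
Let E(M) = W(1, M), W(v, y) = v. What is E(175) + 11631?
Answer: 11632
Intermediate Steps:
E(M) = 1
E(175) + 11631 = 1 + 11631 = 11632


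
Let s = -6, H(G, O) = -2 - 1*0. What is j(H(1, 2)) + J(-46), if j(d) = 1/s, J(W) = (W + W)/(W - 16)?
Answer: 245/186 ≈ 1.3172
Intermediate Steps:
H(G, O) = -2 (H(G, O) = -2 + 0 = -2)
J(W) = 2*W/(-16 + W) (J(W) = (2*W)/(-16 + W) = 2*W/(-16 + W))
j(d) = -⅙ (j(d) = 1/(-6) = -⅙)
j(H(1, 2)) + J(-46) = -⅙ + 2*(-46)/(-16 - 46) = -⅙ + 2*(-46)/(-62) = -⅙ + 2*(-46)*(-1/62) = -⅙ + 46/31 = 245/186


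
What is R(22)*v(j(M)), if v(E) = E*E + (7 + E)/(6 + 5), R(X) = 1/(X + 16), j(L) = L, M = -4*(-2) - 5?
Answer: 109/418 ≈ 0.26077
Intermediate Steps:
M = 3 (M = 8 - 5 = 3)
R(X) = 1/(16 + X)
v(E) = 7/11 + E² + E/11 (v(E) = E² + (7 + E)/11 = E² + (7 + E)*(1/11) = E² + (7/11 + E/11) = 7/11 + E² + E/11)
R(22)*v(j(M)) = (7/11 + 3² + (1/11)*3)/(16 + 22) = (7/11 + 9 + 3/11)/38 = (1/38)*(109/11) = 109/418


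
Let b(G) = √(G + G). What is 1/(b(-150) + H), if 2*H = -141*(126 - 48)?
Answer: -1833/10079767 - 10*I*√3/30239301 ≈ -0.00018185 - 5.7278e-7*I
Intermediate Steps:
b(G) = √2*√G (b(G) = √(2*G) = √2*√G)
H = -5499 (H = (-141*(126 - 48))/2 = (-141*78)/2 = (½)*(-10998) = -5499)
1/(b(-150) + H) = 1/(√2*√(-150) - 5499) = 1/(√2*(5*I*√6) - 5499) = 1/(10*I*√3 - 5499) = 1/(-5499 + 10*I*√3)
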